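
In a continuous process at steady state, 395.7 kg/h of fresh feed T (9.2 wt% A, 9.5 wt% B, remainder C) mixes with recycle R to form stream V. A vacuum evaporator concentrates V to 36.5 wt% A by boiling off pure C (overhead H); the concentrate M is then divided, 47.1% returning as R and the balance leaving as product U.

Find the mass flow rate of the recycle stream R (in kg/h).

88.8 kg/h

Overall A balance (none leaves overhead): A in fresh feed = A in product, i.e. 395.7×0.092 = (1−0.471)·M·0.365.
M = 36.404/(0.365×0.529) = 188.54 kg/h.
Recycle R = 0.471×188.54 = 88.803 kg/h.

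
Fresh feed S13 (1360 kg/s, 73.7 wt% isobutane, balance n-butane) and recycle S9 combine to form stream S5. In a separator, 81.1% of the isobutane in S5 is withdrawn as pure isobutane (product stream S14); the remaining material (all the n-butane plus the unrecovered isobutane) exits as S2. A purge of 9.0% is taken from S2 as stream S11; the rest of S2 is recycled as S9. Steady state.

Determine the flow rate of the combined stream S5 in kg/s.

n-butane enters only via S13 and leaves only via the purge: 1360×0.263 = 0.090×(n-butane in S2), and the separator passes all n-butane, so n-butane in S5 = n-butane in S2 = 3974.2 kg/s.
isobutane in S5: m_A = 1360×0.737 + (1−0.090)·(1−0.811)·m_A, so m_A = 1002.3/0.8280 = 1210.5 kg/s.
S5 = 1210.5 + 3974.2 = 5184.7 kg/s.

5185 kg/s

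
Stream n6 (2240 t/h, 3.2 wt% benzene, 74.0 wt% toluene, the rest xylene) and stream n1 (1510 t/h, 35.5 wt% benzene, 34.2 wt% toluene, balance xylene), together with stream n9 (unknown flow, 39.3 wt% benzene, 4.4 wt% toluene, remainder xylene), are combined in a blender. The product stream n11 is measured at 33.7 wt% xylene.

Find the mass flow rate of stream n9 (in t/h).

Let n9 be the unknown flow. Total out = 3750 + n9.
xylene balance: 968.25 + 0.563·n9 = 0.337·(3750 + n9)
(0.563 − 0.337)·n9 = 0.337×3750 − 968.25 = 295.5
n9 = 295.5 / 0.226 = 1307.5 t/h

1308 t/h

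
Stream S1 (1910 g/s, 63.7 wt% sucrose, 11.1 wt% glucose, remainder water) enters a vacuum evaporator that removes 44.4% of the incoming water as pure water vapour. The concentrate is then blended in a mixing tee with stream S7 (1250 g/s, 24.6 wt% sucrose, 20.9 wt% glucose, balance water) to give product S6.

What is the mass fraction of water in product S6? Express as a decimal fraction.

0.322

Vapour removed = 0.444×0.252×1910 = 213.71 g/s; concentrate = 1696.3 g/s.
water reaching the mixer = 267.61 (from concentrate) + 1250×0.545 = 948.86 g/s.
Product flow = 1696.3 + 1250 = 2946.3 g/s; water fraction = 0.322.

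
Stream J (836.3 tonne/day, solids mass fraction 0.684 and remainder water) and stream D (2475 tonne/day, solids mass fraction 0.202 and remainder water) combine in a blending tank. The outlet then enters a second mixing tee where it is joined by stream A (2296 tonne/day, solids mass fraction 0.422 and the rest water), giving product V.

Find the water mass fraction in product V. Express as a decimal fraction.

Overall, product flow = 5607.3 tonne/day.
water in = 836.3×0.316 + 2475×0.798 + 2296×0.578 = 3566.4 tonne/day.
water fraction in V = 0.636.

0.636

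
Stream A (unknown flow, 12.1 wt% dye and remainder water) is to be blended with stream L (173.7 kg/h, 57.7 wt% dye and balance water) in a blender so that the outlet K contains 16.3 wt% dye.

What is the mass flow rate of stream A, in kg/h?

Let A be the unknown flow. Total out = 173.7 + A.
dye balance: 100.22 + 0.121·A = 0.163·(173.7 + A)
(0.121 − 0.163)·A = 0.163×173.7 − 100.22 = -71.912
A = -71.912 / -0.042 = 1712.2 kg/h

1712 kg/h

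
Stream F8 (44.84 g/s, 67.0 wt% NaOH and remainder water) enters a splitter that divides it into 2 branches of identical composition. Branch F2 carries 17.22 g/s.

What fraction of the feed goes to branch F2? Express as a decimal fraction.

0.384

Fraction to F2 = 17.22/44.84 = 0.3840.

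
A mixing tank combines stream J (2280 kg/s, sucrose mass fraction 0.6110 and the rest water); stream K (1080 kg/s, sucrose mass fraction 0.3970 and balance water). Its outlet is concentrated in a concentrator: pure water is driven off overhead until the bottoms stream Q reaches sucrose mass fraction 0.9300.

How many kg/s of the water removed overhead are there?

sucrose entering = 2280×0.611 + 1080×0.397 = 1821.8 kg/s.
All sucrose reports to Q, so Q = 1821.8/0.930 = 1959 kg/s.
Total feed = 3360 kg/s; overhead = 3360 − 1959 = 1401 kg/s.

1401 kg/s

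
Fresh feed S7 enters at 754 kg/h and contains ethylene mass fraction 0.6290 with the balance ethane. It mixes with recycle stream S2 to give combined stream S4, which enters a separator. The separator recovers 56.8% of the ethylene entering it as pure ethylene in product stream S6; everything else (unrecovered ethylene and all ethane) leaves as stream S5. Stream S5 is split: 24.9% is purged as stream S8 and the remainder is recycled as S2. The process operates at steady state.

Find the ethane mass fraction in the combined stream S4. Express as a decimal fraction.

ethane enters only via S7 and leaves only via the purge: 754×0.371 = 0.249×(ethane in S5), and the separator passes all ethane, so ethane in S4 = ethane in S5 = 1123.4 kg/h.
ethylene in S4: m_A = 754×0.629 + (1−0.249)·(1−0.568)·m_A, so m_A = 474.27/0.6756 = 702.03 kg/h.
S4 = 702.03 + 1123.4 = 1825.5 kg/h.
ethane fraction in S4 = 1123.4/1825.5 = 0.6154.

0.6154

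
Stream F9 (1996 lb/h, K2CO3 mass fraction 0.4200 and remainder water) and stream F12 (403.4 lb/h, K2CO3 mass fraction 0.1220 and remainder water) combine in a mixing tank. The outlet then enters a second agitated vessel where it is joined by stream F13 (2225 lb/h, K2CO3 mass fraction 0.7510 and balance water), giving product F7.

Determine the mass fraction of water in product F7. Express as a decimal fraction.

Overall, product flow = 4624.4 lb/h.
water in = 1996×0.580 + 403.4×0.878 + 2225×0.249 = 2065.9 lb/h.
water fraction in F7 = 0.4467.

0.4467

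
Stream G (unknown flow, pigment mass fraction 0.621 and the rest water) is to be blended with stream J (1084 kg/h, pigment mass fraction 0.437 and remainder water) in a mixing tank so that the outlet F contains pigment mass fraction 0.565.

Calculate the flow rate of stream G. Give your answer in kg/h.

2478 kg/h

Let G be the unknown flow. Total out = 1084 + G.
pigment balance: 473.71 + 0.621·G = 0.565·(1084 + G)
(0.621 − 0.565)·G = 0.565×1084 − 473.71 = 138.75
G = 138.75 / 0.056 = 2477.7 kg/h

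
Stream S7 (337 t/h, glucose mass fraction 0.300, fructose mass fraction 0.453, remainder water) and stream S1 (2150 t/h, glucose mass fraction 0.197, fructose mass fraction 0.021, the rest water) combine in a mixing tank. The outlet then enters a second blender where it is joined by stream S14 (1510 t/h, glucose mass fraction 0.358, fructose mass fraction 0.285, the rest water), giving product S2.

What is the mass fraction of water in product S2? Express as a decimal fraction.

0.576

Overall, product flow = 3997 t/h.
water in = 337×0.247 + 2150×0.782 + 1510×0.357 = 2303.6 t/h.
water fraction in S2 = 0.576.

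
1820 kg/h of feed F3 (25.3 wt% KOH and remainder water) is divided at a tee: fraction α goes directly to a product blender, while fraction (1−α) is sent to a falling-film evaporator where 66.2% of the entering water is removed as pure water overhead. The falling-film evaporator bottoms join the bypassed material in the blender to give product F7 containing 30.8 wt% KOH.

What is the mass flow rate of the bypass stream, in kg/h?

All 1820×0.253 = 460.46 kg/h of KOH reaches F7, so F7 = 460.46/0.308 = 1495 kg/h and vapour = 325 kg/h.
The evaporator receives (1−α)·1820 of feed at 0.747 water and removes 0.662 of that water:
0.662×0.747×(1−α)×1820 = 325
(1−α) = 325/900.02 = 0.3611;  α = 0.6389.
Bypass flow = 0.6389×1820 = 1162.8 kg/h.

1163 kg/h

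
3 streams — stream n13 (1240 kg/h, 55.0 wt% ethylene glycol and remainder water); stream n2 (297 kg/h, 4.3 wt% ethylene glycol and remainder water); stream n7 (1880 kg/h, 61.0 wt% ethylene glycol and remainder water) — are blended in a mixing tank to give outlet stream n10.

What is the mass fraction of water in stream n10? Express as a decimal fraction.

0.461

Total flow out = 1240 + 297 + 1880 = 3417 kg/h.
water in = 1240×0.450 + 297×0.957 + 1880×0.390 = 1575.4 kg/h.
water mass fraction in n10 = 1575.4/3417 = 0.461.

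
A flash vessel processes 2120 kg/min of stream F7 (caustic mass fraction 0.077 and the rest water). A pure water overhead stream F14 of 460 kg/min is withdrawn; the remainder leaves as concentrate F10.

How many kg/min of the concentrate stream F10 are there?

1660 kg/min

Concentrate = 2120 − 460 = 1660 kg/min.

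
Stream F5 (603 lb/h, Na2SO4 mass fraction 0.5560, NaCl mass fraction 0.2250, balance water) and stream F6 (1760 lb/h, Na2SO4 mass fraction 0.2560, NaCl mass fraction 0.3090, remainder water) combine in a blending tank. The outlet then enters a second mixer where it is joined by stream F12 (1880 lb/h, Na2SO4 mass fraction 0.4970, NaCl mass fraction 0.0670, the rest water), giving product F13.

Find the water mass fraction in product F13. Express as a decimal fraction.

Overall, product flow = 4243 lb/h.
water in = 603×0.219 + 1760×0.435 + 1880×0.436 = 1717.3 lb/h.
water fraction in F13 = 0.4047.

0.4047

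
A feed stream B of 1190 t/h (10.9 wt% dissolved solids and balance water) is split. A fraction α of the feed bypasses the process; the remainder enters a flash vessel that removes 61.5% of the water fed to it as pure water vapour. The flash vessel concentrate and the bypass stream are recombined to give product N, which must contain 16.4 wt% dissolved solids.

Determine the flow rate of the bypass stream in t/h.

All 1190×0.109 = 129.71 t/h of dissolved solids reaches N, so N = 129.71/0.164 = 790.91 t/h and vapour = 399.09 t/h.
The evaporator receives (1−α)·1190 of feed at 0.891 water and removes 0.615 of that water:
0.615×0.891×(1−α)×1190 = 399.09
(1−α) = 399.09/652.08 = 0.6120;  α = 0.3880.
Bypass flow = 0.3880×1190 = 461.7 t/h.

461.7 t/h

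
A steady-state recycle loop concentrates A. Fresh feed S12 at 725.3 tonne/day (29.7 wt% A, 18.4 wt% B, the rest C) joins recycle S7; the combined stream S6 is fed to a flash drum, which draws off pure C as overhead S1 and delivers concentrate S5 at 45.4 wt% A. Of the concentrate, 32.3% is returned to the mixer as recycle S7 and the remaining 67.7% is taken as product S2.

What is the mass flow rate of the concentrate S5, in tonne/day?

700.9 tonne/day

Overall A balance (none leaves overhead): A in fresh feed = A in product, i.e. 725.3×0.297 = (1−0.323)·S5·0.454.
S5 = 215.41/(0.454×0.677) = 700.86 tonne/day.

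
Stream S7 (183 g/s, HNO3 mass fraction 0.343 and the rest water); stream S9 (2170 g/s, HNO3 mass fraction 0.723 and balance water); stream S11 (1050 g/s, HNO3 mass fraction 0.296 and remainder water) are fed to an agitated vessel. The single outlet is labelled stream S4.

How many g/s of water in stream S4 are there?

water out = water in = 183×0.657 + 2170×0.277 + 1050×0.704 = 1460.5 g/s.

1461 g/s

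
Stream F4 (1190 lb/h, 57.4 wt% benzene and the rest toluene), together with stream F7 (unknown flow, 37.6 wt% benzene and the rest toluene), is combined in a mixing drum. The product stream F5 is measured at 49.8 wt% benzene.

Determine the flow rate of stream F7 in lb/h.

741.3 lb/h

Let F7 be the unknown flow. Total out = 1190 + F7.
benzene balance: 683.06 + 0.376·F7 = 0.498·(1190 + F7)
(0.376 − 0.498)·F7 = 0.498×1190 − 683.06 = -90.44
F7 = -90.44 / -0.122 = 741.31 lb/h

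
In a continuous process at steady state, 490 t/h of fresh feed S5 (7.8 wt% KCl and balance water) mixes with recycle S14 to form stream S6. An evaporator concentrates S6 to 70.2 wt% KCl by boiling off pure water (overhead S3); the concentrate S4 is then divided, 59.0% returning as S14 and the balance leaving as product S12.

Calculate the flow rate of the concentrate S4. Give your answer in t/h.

Overall KCl balance (none leaves overhead): KCl in fresh feed = KCl in product, i.e. 490×0.078 = (1−0.590)·S4·0.702.
S4 = 38.22/(0.702×0.410) = 132.79 t/h.

132.8 t/h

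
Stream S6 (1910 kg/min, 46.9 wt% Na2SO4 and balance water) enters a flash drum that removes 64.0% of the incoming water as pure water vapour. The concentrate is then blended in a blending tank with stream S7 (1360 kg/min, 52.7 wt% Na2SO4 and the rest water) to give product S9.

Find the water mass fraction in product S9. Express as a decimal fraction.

Vapour removed = 0.640×0.531×1910 = 649.09 kg/min; concentrate = 1260.9 kg/min.
water reaching the mixer = 365.12 (from concentrate) + 1360×0.473 = 1008.4 kg/min.
Product flow = 1260.9 + 1360 = 2620.9 kg/min; water fraction = 0.3848.

0.3848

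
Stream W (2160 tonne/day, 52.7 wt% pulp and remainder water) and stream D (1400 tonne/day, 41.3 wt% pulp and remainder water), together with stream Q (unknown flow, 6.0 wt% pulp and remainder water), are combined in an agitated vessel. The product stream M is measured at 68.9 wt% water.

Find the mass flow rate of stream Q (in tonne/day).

2428 tonne/day

Let Q be the unknown flow. Total out = 3560 + Q.
water balance: 1843.5 + 0.940·Q = 0.689·(3560 + Q)
(0.940 − 0.689)·Q = 0.689×3560 − 1843.5 = 609.36
Q = 609.36 / 0.251 = 2427.7 tonne/day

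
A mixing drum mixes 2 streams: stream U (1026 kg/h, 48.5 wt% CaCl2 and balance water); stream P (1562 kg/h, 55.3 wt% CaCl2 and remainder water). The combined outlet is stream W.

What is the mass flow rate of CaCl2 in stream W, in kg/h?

CaCl2 out = CaCl2 in = 1026×0.485 + 1562×0.553 = 1361.4 kg/h.

1361 kg/h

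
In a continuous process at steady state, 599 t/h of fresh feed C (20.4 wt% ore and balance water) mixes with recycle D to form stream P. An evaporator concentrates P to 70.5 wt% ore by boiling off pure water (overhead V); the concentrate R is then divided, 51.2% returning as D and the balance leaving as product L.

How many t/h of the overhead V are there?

Overall ore balance (none leaves overhead): ore in fresh feed = ore in product, i.e. 599×0.204 = (1−0.512)·R·0.705.
R = 122.2/(0.705×0.488) = 355.18 t/h.
Recycle D = 0.512×355.18 = 181.85 t/h.
Combined feed P = 599 + 181.85 = 780.85 t/h.
Overhead V = P − R = 780.85 − 355.18 = 425.67 t/h.

425.7 t/h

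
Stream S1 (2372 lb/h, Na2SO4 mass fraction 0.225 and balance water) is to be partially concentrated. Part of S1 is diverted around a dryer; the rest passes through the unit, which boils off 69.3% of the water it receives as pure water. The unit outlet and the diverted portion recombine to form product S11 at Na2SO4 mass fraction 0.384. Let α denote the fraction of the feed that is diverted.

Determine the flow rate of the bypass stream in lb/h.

All 2372×0.225 = 533.7 lb/h of Na2SO4 reaches S11, so S11 = 533.7/0.384 = 1389.8 lb/h and vapour = 982.16 lb/h.
The evaporator receives (1−α)·2372 of feed at 0.775 water and removes 0.693 of that water:
0.693×0.775×(1−α)×2372 = 982.16
(1−α) = 982.16/1273.9 = 0.7710;  α = 0.2290.
Bypass flow = 0.2290×2372 = 543.29 lb/h.

543.3 lb/h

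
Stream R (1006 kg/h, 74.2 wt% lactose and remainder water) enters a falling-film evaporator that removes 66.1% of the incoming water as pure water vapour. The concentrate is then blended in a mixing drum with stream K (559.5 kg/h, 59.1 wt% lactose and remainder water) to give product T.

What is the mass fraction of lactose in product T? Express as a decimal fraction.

0.773

Vapour removed = 0.661×0.258×1006 = 171.56 kg/h; concentrate = 834.44 kg/h.
lactose reaching the mixer = 746.45 (from concentrate) + 559.5×0.591 = 1077.1 kg/h.
Product flow = 834.44 + 559.5 = 1393.9 kg/h; lactose fraction = 0.773.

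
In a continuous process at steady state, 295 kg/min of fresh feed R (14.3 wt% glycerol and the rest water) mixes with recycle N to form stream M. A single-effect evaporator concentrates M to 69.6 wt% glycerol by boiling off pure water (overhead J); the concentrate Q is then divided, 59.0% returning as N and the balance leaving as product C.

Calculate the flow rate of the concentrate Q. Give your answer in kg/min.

Overall glycerol balance (none leaves overhead): glycerol in fresh feed = glycerol in product, i.e. 295×0.143 = (1−0.590)·Q·0.696.
Q = 42.185/(0.696×0.410) = 147.83 kg/min.

147.8 kg/min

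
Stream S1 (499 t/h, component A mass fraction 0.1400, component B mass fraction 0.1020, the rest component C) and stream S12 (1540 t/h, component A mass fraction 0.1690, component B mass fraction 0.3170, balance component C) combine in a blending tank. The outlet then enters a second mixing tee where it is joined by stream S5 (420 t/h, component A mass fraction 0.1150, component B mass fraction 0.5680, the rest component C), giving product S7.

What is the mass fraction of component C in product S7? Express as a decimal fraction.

0.5299

Overall, product flow = 2459 t/h.
component C in = 499×0.758 + 1540×0.514 + 420×0.317 = 1302.9 t/h.
component C fraction in S7 = 0.5299.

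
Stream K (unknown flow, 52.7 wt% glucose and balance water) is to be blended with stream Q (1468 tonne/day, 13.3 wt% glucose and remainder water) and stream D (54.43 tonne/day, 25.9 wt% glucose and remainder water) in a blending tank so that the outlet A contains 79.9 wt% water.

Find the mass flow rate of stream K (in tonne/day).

296.5 tonne/day

Let K be the unknown flow. Total out = 1522.4 + K.
water balance: 1313.1 + 0.473·K = 0.799·(1522.4 + K)
(0.473 − 0.799)·K = 0.799×1522.4 − 1313.1 = -96.667
K = -96.667 / -0.326 = 296.52 tonne/day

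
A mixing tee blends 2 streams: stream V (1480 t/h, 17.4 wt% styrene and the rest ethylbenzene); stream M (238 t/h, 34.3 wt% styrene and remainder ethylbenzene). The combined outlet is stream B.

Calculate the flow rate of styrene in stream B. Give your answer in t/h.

339.2 t/h

styrene out = styrene in = 1480×0.174 + 238×0.343 = 339.15 t/h.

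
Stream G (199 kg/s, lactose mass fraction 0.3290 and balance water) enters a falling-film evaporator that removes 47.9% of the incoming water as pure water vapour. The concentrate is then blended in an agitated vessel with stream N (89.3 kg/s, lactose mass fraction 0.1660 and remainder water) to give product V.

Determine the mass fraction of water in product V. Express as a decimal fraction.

Vapour removed = 0.479×0.671×199 = 63.96 kg/s; concentrate = 135.04 kg/s.
water reaching the mixer = 69.569 (from concentrate) + 89.3×0.834 = 144.04 kg/s.
Product flow = 135.04 + 89.3 = 224.34 kg/s; water fraction = 0.6421.

0.6421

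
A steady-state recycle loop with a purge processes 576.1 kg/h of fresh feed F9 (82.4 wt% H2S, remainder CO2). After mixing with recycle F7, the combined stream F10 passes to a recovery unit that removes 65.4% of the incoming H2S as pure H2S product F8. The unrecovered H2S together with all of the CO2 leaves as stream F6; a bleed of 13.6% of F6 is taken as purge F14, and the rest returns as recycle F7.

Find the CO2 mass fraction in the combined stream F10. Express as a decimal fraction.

CO2 enters only via F9 and leaves only via the purge: 576.1×0.176 = 0.136×(CO2 in F6), and the recovery unit passes all CO2, so CO2 in F10 = CO2 in F6 = 745.54 kg/h.
H2S in F10: m_A = 576.1×0.824 + (1−0.136)·(1−0.654)·m_A, so m_A = 474.71/0.7011 = 677.13 kg/h.
F10 = 677.13 + 745.54 = 1422.7 kg/h.
CO2 fraction in F10 = 745.54/1422.7 = 0.5240.

0.5240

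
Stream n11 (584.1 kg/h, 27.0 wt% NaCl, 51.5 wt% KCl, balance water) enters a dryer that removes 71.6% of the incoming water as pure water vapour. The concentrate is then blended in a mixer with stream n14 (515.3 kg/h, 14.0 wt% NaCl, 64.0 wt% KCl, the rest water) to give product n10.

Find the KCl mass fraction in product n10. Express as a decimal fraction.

Vapour removed = 0.716×0.215×584.1 = 89.916 kg/h; concentrate = 494.18 kg/h.
KCl reaching the mixer = 300.81 (from concentrate) + 515.3×0.640 = 630.6 kg/h.
Product flow = 494.18 + 515.3 = 1009.5 kg/h; KCl fraction = 0.625.

0.625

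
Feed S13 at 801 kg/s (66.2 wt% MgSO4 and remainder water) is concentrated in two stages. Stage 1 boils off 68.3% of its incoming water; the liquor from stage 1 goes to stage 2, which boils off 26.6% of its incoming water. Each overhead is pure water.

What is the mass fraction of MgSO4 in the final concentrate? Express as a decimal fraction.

water in feed = 801×0.338 = 270.74 kg/s.
After stage 1: water left = (1−0.683)×270.74 = 85.824; stream total = 616.09 kg/s.
After stage 2: water left = (1−0.266)×85.824 = 62.995; final concentrate = 593.26 kg/s.
MgSO4 fraction = 530.26/593.26 = 0.8938.

0.8938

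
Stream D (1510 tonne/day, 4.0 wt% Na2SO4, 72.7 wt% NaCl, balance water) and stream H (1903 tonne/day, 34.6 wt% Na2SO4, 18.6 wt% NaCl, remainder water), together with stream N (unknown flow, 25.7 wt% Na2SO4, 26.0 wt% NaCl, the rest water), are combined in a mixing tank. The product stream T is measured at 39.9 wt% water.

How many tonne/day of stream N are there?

1421 tonne/day

Let N be the unknown flow. Total out = 3413 + N.
water balance: 1242.4 + 0.483·N = 0.399·(3413 + N)
(0.483 − 0.399)·N = 0.399×3413 − 1242.4 = 119.35
N = 119.35 / 0.084 = 1420.9 tonne/day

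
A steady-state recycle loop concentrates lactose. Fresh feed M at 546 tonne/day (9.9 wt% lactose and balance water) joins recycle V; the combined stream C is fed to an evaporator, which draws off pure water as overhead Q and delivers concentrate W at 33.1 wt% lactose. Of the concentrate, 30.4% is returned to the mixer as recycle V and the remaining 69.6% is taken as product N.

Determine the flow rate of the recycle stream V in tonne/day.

Overall lactose balance (none leaves overhead): lactose in fresh feed = lactose in product, i.e. 546×0.099 = (1−0.304)·W·0.331.
W = 54.054/(0.331×0.696) = 234.63 tonne/day.
Recycle V = 0.304×234.63 = 71.329 tonne/day.

71.33 tonne/day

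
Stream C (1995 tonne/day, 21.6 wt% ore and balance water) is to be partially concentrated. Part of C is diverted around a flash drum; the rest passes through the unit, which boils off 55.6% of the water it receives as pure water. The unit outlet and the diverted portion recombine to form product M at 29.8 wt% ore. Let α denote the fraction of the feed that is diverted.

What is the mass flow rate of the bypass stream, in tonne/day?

735.6 tonne/day

All 1995×0.216 = 430.92 tonne/day of ore reaches M, so M = 430.92/0.298 = 1446 tonne/day and vapour = 548.96 tonne/day.
The evaporator receives (1−α)·1995 of feed at 0.784 water and removes 0.556 of that water:
0.556×0.784×(1−α)×1995 = 548.96
(1−α) = 548.96/869.63 = 0.6313;  α = 0.3687.
Bypass flow = 0.3687×1995 = 735.64 tonne/day.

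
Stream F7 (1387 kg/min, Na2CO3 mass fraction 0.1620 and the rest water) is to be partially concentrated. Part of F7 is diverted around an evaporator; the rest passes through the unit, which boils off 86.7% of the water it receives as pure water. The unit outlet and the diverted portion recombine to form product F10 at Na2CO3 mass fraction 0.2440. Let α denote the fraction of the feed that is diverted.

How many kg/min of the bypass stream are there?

All 1387×0.162 = 224.69 kg/min of Na2CO3 reaches F10, so F10 = 224.69/0.244 = 920.88 kg/min and vapour = 466.12 kg/min.
The evaporator receives (1−α)·1387 of feed at 0.838 water and removes 0.867 of that water:
0.867×0.838×(1−α)×1387 = 466.12
(1−α) = 466.12/1007.7 = 0.4626;  α = 0.5374.
Bypass flow = 0.5374×1387 = 745.44 kg/min.

745.4 kg/min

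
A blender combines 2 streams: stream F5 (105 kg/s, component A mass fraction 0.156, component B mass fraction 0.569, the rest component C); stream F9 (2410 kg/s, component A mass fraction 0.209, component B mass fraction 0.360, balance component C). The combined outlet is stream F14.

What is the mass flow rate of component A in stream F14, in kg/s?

520.1 kg/s

component A out = component A in = 105×0.156 + 2410×0.209 = 520.07 kg/s.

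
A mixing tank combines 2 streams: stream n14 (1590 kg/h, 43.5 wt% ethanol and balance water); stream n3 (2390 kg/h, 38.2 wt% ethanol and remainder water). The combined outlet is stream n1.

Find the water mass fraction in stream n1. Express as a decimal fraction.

Total flow out = 1590 + 2390 = 3980 kg/h.
water in = 1590×0.565 + 2390×0.618 = 2375.4 kg/h.
water mass fraction in n1 = 2375.4/3980 = 0.597.

0.597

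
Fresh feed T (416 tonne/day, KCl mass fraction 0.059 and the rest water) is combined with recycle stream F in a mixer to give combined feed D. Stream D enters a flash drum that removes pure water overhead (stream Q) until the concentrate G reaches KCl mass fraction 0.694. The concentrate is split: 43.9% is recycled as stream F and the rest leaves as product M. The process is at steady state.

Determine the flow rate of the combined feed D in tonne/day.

Overall KCl balance (none leaves overhead): KCl in fresh feed = KCl in product, i.e. 416×0.059 = (1−0.439)·G·0.694.
G = 24.544/(0.694×0.561) = 63.041 tonne/day.
Recycle F = 0.439×63.041 = 27.675 tonne/day.
Combined feed D = 416 + 27.675 = 443.67 tonne/day.

443.7 tonne/day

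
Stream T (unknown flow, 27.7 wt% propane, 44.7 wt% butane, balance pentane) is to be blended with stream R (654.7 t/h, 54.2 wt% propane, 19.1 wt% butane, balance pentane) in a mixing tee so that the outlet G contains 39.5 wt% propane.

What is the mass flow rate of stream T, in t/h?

815.6 t/h

Let T be the unknown flow. Total out = 654.7 + T.
propane balance: 354.85 + 0.277·T = 0.395·(654.7 + T)
(0.277 − 0.395)·T = 0.395×654.7 − 354.85 = -96.241
T = -96.241 / -0.118 = 815.6 t/h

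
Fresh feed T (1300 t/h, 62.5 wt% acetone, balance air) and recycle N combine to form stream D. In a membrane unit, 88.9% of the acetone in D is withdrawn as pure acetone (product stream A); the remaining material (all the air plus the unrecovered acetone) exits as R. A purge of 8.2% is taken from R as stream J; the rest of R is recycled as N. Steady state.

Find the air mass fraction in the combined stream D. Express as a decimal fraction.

0.868

air enters only via T and leaves only via the purge: 1300×0.375 = 0.082×(air in R), and the membrane unit passes all air, so air in D = air in R = 5945.1 t/h.
acetone in D: m_A = 1300×0.625 + (1−0.082)·(1−0.889)·m_A, so m_A = 812.5/0.8981 = 904.69 t/h.
D = 904.69 + 5945.1 = 6849.8 t/h.
air fraction in D = 5945.1/6849.8 = 0.868.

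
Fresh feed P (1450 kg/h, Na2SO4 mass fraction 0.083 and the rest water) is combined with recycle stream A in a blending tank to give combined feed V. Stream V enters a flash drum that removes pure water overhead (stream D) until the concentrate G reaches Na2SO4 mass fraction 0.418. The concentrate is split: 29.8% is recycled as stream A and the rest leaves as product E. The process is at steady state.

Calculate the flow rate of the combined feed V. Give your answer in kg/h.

1572 kg/h

Overall Na2SO4 balance (none leaves overhead): Na2SO4 in fresh feed = Na2SO4 in product, i.e. 1450×0.083 = (1−0.298)·G·0.418.
G = 120.35/(0.418×0.702) = 410.14 kg/h.
Recycle A = 0.298×410.14 = 122.22 kg/h.
Combined feed V = 1450 + 122.22 = 1572.2 kg/h.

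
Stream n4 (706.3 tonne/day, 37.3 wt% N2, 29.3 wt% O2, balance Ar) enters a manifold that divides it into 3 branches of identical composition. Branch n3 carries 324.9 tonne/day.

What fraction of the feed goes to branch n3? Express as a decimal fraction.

Fraction to n3 = 324.9/706.3 = 0.4600.

0.460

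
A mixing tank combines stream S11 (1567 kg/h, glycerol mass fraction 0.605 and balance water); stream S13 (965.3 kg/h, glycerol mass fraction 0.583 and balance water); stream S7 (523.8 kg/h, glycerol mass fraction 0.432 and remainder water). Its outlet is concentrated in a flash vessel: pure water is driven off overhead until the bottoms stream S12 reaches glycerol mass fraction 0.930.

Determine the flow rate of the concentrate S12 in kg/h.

1868 kg/h

glycerol entering = 1567×0.605 + 965.3×0.583 + 523.8×0.432 = 1737.1 kg/h.
All glycerol reports to S12, so S12 = 1737.1/0.930 = 1867.8 kg/h.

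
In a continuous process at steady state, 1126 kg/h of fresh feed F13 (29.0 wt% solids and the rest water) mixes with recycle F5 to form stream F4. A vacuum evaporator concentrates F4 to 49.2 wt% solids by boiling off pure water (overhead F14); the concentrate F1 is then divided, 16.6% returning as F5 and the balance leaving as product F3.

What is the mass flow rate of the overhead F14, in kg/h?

Overall solids balance (none leaves overhead): solids in fresh feed = solids in product, i.e. 1126×0.290 = (1−0.166)·F1·0.492.
F1 = 326.54/(0.492×0.834) = 795.8 kg/h.
Recycle F5 = 0.166×795.8 = 132.1 kg/h.
Combined feed F4 = 1126 + 132.1 = 1258.1 kg/h.
Overhead F14 = F4 − F1 = 1258.1 − 795.8 = 462.3 kg/h.

462.3 kg/h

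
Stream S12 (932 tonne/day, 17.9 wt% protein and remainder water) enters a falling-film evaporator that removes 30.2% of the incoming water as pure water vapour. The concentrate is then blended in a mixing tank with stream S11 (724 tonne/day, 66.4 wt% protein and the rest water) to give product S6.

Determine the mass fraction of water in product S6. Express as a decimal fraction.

0.5455

Vapour removed = 0.302×0.821×932 = 231.08 tonne/day; concentrate = 700.92 tonne/day.
water reaching the mixer = 534.09 (from concentrate) + 724×0.336 = 777.35 tonne/day.
Product flow = 700.92 + 724 = 1424.9 tonne/day; water fraction = 0.5455.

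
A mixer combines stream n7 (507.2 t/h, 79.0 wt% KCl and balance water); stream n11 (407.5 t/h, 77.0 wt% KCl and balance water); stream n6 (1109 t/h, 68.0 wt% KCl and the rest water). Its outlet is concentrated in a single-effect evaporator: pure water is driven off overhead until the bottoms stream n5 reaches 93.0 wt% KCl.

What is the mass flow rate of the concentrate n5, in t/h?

KCl entering = 507.2×0.790 + 407.5×0.770 + 1109×0.680 = 1468.6 t/h.
All KCl reports to n5, so n5 = 1468.6/0.930 = 1579.1 t/h.

1579 t/h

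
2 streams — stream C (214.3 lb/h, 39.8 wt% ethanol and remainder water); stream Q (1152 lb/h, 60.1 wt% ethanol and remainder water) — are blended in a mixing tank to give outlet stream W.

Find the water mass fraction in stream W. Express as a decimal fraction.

Total flow out = 214.3 + 1152 = 1366.3 lb/h.
water in = 214.3×0.602 + 1152×0.399 = 588.66 lb/h.
water mass fraction in W = 588.66/1366.3 = 0.4308.

0.4308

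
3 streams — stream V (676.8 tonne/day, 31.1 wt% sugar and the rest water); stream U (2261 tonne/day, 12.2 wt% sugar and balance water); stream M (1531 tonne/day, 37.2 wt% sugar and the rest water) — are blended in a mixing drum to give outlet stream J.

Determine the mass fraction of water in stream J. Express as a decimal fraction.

0.7637

Total flow out = 676.8 + 2261 + 1531 = 4468.8 tonne/day.
water in = 676.8×0.689 + 2261×0.878 + 1531×0.628 = 3412.9 tonne/day.
water mass fraction in J = 3412.9/4468.8 = 0.7637.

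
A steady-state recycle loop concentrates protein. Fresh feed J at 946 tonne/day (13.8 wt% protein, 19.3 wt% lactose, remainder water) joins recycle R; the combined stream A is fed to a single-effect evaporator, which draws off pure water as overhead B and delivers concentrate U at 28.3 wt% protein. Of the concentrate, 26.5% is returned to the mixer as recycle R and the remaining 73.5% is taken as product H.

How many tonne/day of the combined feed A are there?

1112 tonne/day

Overall protein balance (none leaves overhead): protein in fresh feed = protein in product, i.e. 946×0.138 = (1−0.265)·U·0.283.
U = 130.55/(0.283×0.735) = 627.62 tonne/day.
Recycle R = 0.265×627.62 = 166.32 tonne/day.
Combined feed A = 946 + 166.32 = 1112.3 tonne/day.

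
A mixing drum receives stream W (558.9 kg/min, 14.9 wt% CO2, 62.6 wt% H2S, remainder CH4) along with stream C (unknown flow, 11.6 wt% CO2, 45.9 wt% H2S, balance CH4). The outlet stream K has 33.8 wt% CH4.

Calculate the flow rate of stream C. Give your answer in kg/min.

Let C be the unknown flow. Total out = 558.9 + C.
CH4 balance: 125.75 + 0.425·C = 0.338·(558.9 + C)
(0.425 − 0.338)·C = 0.338×558.9 − 125.75 = 63.156
C = 63.156 / 0.087 = 725.93 kg/min

725.9 kg/min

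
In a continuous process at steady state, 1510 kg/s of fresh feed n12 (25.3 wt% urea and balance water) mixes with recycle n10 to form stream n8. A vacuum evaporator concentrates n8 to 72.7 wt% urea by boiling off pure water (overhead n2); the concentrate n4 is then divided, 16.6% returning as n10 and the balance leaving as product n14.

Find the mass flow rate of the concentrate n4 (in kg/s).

630.1 kg/s

Overall urea balance (none leaves overhead): urea in fresh feed = urea in product, i.e. 1510×0.253 = (1−0.166)·n4·0.727.
n4 = 382.03/(0.727×0.834) = 630.08 kg/s.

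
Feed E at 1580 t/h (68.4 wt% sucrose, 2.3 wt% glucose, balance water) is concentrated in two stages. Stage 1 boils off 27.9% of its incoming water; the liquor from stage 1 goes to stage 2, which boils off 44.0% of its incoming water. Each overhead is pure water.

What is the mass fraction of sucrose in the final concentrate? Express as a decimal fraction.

0.829

water in feed = 1580×0.293 = 462.94 t/h.
After stage 1: water left = (1−0.279)×462.94 = 333.78; stream total = 1450.8 t/h.
After stage 2: water left = (1−0.440)×333.78 = 186.92; final concentrate = 1304 t/h.
sucrose fraction = 1080.7/1304 = 0.829.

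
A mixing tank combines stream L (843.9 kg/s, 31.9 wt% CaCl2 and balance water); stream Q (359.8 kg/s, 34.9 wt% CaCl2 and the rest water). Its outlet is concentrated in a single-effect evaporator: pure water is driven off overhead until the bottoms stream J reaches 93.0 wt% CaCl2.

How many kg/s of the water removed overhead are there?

CaCl2 entering = 843.9×0.319 + 359.8×0.349 = 394.77 kg/s.
All CaCl2 reports to J, so J = 394.77/0.930 = 424.49 kg/s.
Total feed = 1203.7 kg/s; overhead = 1203.7 − 424.49 = 779.21 kg/s.

779.2 kg/s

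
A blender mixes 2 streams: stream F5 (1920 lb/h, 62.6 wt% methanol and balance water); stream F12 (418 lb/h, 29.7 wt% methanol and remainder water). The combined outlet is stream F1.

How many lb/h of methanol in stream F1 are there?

1326 lb/h

methanol out = methanol in = 1920×0.626 + 418×0.297 = 1326.1 lb/h.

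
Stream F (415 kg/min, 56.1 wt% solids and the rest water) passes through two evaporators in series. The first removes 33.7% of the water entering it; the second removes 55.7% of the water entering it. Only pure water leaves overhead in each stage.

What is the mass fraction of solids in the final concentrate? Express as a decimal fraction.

water in feed = 415×0.439 = 182.19 kg/min.
After stage 1: water left = (1−0.337)×182.19 = 120.79; stream total = 353.6 kg/min.
After stage 2: water left = (1−0.557)×120.79 = 53.509; final concentrate = 286.32 kg/min.
solids fraction = 232.82/286.32 = 0.813.

0.813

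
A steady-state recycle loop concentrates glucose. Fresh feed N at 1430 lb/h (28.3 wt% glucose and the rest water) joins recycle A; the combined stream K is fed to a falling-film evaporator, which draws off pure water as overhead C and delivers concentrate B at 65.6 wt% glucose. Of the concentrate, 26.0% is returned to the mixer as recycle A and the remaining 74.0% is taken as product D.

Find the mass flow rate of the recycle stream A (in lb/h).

Overall glucose balance (none leaves overhead): glucose in fresh feed = glucose in product, i.e. 1430×0.283 = (1−0.260)·B·0.656.
B = 404.69/(0.656×0.740) = 833.66 lb/h.
Recycle A = 0.260×833.66 = 216.75 lb/h.

216.8 lb/h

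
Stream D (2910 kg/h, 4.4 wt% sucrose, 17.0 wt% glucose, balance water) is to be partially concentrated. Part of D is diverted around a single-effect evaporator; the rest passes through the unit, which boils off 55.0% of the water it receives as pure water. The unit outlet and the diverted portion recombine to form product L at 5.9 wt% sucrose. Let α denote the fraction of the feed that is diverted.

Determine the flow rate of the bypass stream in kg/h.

1199 kg/h

All 2910×0.044 = 128.04 kg/h of sucrose reaches L, so L = 128.04/0.059 = 2170.2 kg/h and vapour = 739.83 kg/h.
The evaporator receives (1−α)·2910 of feed at 0.786 water and removes 0.550 of that water:
0.550×0.786×(1−α)×2910 = 739.83
(1−α) = 739.83/1258 = 0.5881;  α = 0.4119.
Bypass flow = 0.4119×2910 = 1198.6 kg/h.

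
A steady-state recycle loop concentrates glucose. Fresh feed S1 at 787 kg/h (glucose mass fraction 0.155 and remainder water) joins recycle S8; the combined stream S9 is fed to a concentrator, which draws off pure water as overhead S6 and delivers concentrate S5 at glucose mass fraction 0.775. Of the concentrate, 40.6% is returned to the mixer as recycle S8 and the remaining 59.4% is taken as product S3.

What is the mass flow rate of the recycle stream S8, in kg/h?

Overall glucose balance (none leaves overhead): glucose in fresh feed = glucose in product, i.e. 787×0.155 = (1−0.406)·S5·0.775.
S5 = 121.98/(0.775×0.594) = 264.98 kg/h.
Recycle S8 = 0.406×264.98 = 107.58 kg/h.

107.6 kg/h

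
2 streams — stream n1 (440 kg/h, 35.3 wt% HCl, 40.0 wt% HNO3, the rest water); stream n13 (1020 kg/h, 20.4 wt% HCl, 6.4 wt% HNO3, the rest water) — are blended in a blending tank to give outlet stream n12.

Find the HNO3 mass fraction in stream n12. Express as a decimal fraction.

Total flow out = 440 + 1020 = 1460 kg/h.
HNO3 in = 440×0.400 + 1020×0.064 = 241.28 kg/h.
HNO3 mass fraction in n12 = 241.28/1460 = 0.165.

0.165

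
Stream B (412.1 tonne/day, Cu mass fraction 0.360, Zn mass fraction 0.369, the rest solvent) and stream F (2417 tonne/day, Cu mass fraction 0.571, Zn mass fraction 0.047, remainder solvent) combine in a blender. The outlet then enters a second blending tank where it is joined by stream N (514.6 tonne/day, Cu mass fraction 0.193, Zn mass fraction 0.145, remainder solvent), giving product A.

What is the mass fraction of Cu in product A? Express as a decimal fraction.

Overall, product flow = 3343.7 tonne/day.
Cu in = 412.1×0.360 + 2417×0.571 + 514.6×0.193 = 1627.8 tonne/day.
Cu fraction in A = 0.487.

0.487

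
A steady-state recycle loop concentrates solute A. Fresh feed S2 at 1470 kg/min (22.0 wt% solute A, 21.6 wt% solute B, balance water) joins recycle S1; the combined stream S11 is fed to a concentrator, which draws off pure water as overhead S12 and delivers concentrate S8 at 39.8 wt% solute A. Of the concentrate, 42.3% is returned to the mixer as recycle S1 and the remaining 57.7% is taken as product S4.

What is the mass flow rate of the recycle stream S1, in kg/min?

595.7 kg/min

Overall solute A balance (none leaves overhead): solute A in fresh feed = solute A in product, i.e. 1470×0.220 = (1−0.423)·S8·0.398.
S8 = 323.4/(0.398×0.577) = 1408.3 kg/min.
Recycle S1 = 0.423×1408.3 = 595.69 kg/min.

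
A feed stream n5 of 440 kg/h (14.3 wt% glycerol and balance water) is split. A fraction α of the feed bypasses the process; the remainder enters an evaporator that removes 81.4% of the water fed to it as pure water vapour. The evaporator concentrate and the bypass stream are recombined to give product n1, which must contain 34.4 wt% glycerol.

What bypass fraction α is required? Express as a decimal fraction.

All 440×0.143 = 62.92 kg/h of glycerol reaches n1, so n1 = 62.92/0.344 = 182.91 kg/h and vapour = 257.09 kg/h.
The evaporator receives (1−α)·440 of feed at 0.857 water and removes 0.814 of that water:
0.814×0.857×(1−α)×440 = 257.09
(1−α) = 257.09/306.94 = 0.8376;  α = 0.1624.

0.162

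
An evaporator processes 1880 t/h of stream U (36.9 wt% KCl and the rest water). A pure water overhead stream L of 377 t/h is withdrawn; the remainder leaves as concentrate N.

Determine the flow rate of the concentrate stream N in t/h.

1503 t/h

Concentrate = 1880 − 377 = 1503 t/h.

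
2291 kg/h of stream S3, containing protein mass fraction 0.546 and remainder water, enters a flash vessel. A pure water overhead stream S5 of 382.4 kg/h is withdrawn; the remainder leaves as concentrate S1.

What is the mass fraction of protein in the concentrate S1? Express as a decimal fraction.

protein is not removed: 2291×0.546 = 1250.9 kg/h of protein enters S1.
Concentrate = 2291 − 382.4 = 1908.6 kg/h.
Mass fraction = 1250.9/1908.6 = 0.655.

0.655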